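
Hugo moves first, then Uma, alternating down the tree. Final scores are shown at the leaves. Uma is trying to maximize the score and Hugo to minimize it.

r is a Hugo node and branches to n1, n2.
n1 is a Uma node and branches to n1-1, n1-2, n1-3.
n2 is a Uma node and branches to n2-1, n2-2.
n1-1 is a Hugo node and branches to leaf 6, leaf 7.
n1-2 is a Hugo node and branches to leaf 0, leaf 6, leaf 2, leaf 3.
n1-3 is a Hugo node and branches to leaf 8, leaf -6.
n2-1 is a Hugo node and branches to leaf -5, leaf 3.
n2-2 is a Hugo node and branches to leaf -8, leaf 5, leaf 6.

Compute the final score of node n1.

n1-1 (Hugo): min(6, 7) = 6
n1-2 (Hugo): min(0, 6, 2, 3) = 0
n1-3 (Hugo): min(8, -6) = -6
n1 (Uma): max(6, 0, -6) = 6

6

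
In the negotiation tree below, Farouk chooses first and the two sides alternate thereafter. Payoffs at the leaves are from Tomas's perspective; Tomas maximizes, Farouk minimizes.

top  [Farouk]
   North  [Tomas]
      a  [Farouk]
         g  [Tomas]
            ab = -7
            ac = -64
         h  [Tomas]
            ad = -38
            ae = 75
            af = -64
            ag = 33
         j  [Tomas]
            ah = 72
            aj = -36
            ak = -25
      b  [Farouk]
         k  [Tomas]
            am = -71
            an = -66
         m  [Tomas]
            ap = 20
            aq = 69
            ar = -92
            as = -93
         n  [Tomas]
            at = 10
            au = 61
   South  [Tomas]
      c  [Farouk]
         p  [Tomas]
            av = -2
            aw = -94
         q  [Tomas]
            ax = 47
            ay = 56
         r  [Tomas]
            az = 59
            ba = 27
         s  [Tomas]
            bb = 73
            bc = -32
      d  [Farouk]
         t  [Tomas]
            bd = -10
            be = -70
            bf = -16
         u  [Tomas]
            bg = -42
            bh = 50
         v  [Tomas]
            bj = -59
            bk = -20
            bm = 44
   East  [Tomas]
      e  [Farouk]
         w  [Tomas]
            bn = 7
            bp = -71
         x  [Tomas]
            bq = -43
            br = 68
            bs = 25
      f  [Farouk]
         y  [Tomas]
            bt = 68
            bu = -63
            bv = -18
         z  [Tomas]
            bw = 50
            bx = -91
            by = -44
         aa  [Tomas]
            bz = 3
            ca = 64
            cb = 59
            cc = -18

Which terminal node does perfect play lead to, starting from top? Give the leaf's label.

g (Tomas): max(-7, -64) = -7
h (Tomas): max(-38, 75, -64, 33) = 75
j (Tomas): max(72, -36, -25) = 72
a (Farouk): min(-7, 75, 72) = -7
k (Tomas): max(-71, -66) = -66
m (Tomas): max(20, 69, -92, -93) = 69
n (Tomas): max(10, 61) = 61
b (Farouk): min(-66, 69, 61) = -66
North (Tomas): max(-7, -66) = -7
p (Tomas): max(-2, -94) = -2
q (Tomas): max(47, 56) = 56
r (Tomas): max(59, 27) = 59
s (Tomas): max(73, -32) = 73
c (Farouk): min(-2, 56, 59, 73) = -2
t (Tomas): max(-10, -70, -16) = -10
u (Tomas): max(-42, 50) = 50
v (Tomas): max(-59, -20, 44) = 44
d (Farouk): min(-10, 50, 44) = -10
South (Tomas): max(-2, -10) = -2
w (Tomas): max(7, -71) = 7
x (Tomas): max(-43, 68, 25) = 68
e (Farouk): min(7, 68) = 7
y (Tomas): max(68, -63, -18) = 68
z (Tomas): max(50, -91, -44) = 50
aa (Tomas): max(3, 64, 59, -18) = 64
f (Farouk): min(68, 50, 64) = 50
East (Tomas): max(7, 50) = 50
top (Farouk): min(-7, -2, 50) = -7
At top, Farouk picks North (lowest: -7).
At North, Tomas picks a (highest: -7).
At a, Farouk picks g (lowest: -7).
At g, Tomas picks ab (highest: -7).
Terminal value -7.

ab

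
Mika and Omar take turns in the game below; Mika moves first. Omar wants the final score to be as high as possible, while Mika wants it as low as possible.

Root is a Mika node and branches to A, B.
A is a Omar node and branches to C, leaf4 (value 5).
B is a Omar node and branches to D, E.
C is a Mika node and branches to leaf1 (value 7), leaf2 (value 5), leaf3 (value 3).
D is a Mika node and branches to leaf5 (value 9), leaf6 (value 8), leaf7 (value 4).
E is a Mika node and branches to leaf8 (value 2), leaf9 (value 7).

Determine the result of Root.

4

C (Mika): min(7, 5, 3) = 3
A (Omar): max(3, 5) = 5
D (Mika): min(9, 8, 4) = 4
E (Mika): min(2, 7) = 2
B (Omar): max(4, 2) = 4
Root (Mika): min(5, 4) = 4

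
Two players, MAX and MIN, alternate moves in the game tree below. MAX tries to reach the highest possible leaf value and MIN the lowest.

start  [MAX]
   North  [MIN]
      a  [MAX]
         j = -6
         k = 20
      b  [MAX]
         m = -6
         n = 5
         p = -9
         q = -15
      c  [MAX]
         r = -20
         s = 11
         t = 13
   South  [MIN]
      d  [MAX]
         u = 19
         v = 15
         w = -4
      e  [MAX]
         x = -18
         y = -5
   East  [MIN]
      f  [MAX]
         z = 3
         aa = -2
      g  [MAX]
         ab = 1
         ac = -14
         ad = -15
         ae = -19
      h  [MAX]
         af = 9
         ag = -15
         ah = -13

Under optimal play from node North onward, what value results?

5

a (MAX): max(-6, 20) = 20
b (MAX): max(-6, 5, -9, -15) = 5
c (MAX): max(-20, 11, 13) = 13
North (MIN): min(20, 5, 13) = 5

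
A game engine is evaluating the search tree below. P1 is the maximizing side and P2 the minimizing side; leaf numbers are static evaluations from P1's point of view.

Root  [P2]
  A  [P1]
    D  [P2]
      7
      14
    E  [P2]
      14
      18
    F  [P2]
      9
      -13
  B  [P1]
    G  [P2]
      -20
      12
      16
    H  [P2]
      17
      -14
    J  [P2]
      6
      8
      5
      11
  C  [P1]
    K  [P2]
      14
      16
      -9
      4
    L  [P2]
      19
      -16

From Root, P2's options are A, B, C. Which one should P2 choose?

D (P2): min(7, 14) = 7
E (P2): min(14, 18) = 14
F (P2): min(9, -13) = -13
A (P1): max(7, 14, -13) = 14
G (P2): min(-20, 12, 16) = -20
H (P2): min(17, -14) = -14
J (P2): min(6, 8, 5, 11) = 5
B (P1): max(-20, -14, 5) = 5
K (P2): min(14, 16, -9, 4) = -9
L (P2): min(19, -16) = -16
C (P1): max(-9, -16) = -9
Root (P2): min(14, 5, -9) = -9
P2 at Root wants the lowest of {A=14, B=5, C=-9}, so chooses C.

C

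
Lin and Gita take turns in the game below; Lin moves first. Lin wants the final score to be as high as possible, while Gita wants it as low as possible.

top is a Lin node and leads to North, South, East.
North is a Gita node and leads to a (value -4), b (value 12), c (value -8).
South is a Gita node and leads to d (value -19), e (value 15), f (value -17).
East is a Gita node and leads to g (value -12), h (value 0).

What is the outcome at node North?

North (Gita): min(-4, 12, -8) = -8

-8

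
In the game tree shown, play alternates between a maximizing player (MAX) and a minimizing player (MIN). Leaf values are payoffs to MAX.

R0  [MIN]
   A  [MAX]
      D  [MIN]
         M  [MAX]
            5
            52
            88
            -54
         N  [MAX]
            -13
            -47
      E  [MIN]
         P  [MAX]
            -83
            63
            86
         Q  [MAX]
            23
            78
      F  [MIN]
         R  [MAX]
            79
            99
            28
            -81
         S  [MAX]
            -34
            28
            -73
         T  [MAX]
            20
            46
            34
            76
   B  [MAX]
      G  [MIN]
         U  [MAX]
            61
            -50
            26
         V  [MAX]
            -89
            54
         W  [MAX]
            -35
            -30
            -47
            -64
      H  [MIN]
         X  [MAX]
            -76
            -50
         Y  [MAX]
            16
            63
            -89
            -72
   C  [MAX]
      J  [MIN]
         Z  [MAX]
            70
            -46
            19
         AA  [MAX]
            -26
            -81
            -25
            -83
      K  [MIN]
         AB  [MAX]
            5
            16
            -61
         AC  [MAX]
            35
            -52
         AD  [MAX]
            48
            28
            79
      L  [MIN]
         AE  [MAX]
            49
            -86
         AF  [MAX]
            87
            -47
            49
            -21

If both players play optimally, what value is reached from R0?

M (MAX): max(5, 52, 88, -54) = 88
N (MAX): max(-13, -47) = -13
D (MIN): min(88, -13) = -13
P (MAX): max(-83, 63, 86) = 86
Q (MAX): max(23, 78) = 78
E (MIN): min(86, 78) = 78
R (MAX): max(79, 99, 28, -81) = 99
S (MAX): max(-34, 28, -73) = 28
T (MAX): max(20, 46, 34, 76) = 76
F (MIN): min(99, 28, 76) = 28
A (MAX): max(-13, 78, 28) = 78
U (MAX): max(61, -50, 26) = 61
V (MAX): max(-89, 54) = 54
W (MAX): max(-35, -30, -47, -64) = -30
G (MIN): min(61, 54, -30) = -30
X (MAX): max(-76, -50) = -50
Y (MAX): max(16, 63, -89, -72) = 63
H (MIN): min(-50, 63) = -50
B (MAX): max(-30, -50) = -30
Z (MAX): max(70, -46, 19) = 70
AA (MAX): max(-26, -81, -25, -83) = -25
J (MIN): min(70, -25) = -25
AB (MAX): max(5, 16, -61) = 16
AC (MAX): max(35, -52) = 35
AD (MAX): max(48, 28, 79) = 79
K (MIN): min(16, 35, 79) = 16
AE (MAX): max(49, -86) = 49
AF (MAX): max(87, -47, 49, -21) = 87
L (MIN): min(49, 87) = 49
C (MAX): max(-25, 16, 49) = 49
R0 (MIN): min(78, -30, 49) = -30

-30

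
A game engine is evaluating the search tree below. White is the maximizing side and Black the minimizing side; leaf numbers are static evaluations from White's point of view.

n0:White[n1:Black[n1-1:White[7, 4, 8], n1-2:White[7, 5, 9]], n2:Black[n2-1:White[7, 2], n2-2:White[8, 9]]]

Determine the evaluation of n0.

n1-1 (White): max(7, 4, 8) = 8
n1-2 (White): max(7, 5, 9) = 9
n1 (Black): min(8, 9) = 8
n2-1 (White): max(7, 2) = 7
n2-2 (White): max(8, 9) = 9
n2 (Black): min(7, 9) = 7
n0 (White): max(8, 7) = 8

8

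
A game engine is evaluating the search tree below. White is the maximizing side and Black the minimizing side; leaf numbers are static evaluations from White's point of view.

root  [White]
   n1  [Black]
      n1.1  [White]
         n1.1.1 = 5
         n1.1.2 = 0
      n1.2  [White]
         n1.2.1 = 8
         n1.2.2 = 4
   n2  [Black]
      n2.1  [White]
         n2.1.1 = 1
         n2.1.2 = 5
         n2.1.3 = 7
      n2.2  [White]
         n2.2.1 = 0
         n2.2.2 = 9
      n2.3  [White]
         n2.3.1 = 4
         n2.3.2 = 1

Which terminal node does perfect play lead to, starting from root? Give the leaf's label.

n1.1 (White): max(5, 0) = 5
n1.2 (White): max(8, 4) = 8
n1 (Black): min(5, 8) = 5
n2.1 (White): max(1, 5, 7) = 7
n2.2 (White): max(0, 9) = 9
n2.3 (White): max(4, 1) = 4
n2 (Black): min(7, 9, 4) = 4
root (White): max(5, 4) = 5
At root, White picks n1 (highest: 5).
At n1, Black picks n1.1 (lowest: 5).
At n1.1, White picks n1.1.1 (highest: 5).
Terminal value 5.

n1.1.1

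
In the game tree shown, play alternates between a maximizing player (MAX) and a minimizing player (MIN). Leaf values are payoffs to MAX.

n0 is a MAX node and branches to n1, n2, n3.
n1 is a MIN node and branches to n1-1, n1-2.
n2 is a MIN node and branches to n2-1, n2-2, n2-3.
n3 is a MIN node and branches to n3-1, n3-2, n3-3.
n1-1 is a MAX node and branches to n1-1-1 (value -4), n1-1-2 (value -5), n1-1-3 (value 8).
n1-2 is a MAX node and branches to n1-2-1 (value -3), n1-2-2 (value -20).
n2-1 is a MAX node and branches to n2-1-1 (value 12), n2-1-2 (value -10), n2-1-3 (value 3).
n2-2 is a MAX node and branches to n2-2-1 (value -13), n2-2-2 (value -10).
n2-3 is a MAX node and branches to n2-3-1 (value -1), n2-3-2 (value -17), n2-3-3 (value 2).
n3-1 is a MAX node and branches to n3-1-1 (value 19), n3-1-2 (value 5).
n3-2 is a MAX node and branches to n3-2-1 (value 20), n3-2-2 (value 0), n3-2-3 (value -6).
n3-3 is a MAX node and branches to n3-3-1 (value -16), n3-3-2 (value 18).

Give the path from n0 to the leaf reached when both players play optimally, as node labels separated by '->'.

n1-1 (MAX): max(-4, -5, 8) = 8
n1-2 (MAX): max(-3, -20) = -3
n1 (MIN): min(8, -3) = -3
n2-1 (MAX): max(12, -10, 3) = 12
n2-2 (MAX): max(-13, -10) = -10
n2-3 (MAX): max(-1, -17, 2) = 2
n2 (MIN): min(12, -10, 2) = -10
n3-1 (MAX): max(19, 5) = 19
n3-2 (MAX): max(20, 0, -6) = 20
n3-3 (MAX): max(-16, 18) = 18
n3 (MIN): min(19, 20, 18) = 18
n0 (MAX): max(-3, -10, 18) = 18
At n0, MAX picks n3 (highest: 18).
At n3, MIN picks n3-3 (lowest: 18).
At n3-3, MAX picks n3-3-2 (highest: 18).
Terminal value 18.

n0 -> n3 -> n3-3 -> n3-3-2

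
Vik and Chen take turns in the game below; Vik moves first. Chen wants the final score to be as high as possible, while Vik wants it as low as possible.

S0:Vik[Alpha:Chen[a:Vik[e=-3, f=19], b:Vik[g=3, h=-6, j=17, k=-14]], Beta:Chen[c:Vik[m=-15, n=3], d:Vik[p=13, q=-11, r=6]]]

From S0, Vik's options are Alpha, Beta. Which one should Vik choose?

a (Vik): min(-3, 19) = -3
b (Vik): min(3, -6, 17, -14) = -14
Alpha (Chen): max(-3, -14) = -3
c (Vik): min(-15, 3) = -15
d (Vik): min(13, -11, 6) = -11
Beta (Chen): max(-15, -11) = -11
S0 (Vik): min(-3, -11) = -11
Vik at S0 wants the lowest of {Alpha=-3, Beta=-11}, so chooses Beta.

Beta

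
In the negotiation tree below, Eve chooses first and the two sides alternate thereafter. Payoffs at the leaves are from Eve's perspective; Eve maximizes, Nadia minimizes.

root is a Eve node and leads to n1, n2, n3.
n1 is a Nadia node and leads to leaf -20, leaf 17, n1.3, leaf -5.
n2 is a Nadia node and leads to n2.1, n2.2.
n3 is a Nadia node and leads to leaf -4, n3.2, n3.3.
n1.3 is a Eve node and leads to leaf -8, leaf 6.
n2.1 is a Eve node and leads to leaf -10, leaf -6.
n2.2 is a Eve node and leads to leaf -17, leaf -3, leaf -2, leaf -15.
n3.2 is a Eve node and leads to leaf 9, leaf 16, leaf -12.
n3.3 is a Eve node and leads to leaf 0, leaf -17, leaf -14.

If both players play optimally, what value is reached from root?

n1.3 (Eve): max(-8, 6) = 6
n1 (Nadia): min(-20, 17, 6, -5) = -20
n2.1 (Eve): max(-10, -6) = -6
n2.2 (Eve): max(-17, -3, -2, -15) = -2
n2 (Nadia): min(-6, -2) = -6
n3.2 (Eve): max(9, 16, -12) = 16
n3.3 (Eve): max(0, -17, -14) = 0
n3 (Nadia): min(-4, 16, 0) = -4
root (Eve): max(-20, -6, -4) = -4

-4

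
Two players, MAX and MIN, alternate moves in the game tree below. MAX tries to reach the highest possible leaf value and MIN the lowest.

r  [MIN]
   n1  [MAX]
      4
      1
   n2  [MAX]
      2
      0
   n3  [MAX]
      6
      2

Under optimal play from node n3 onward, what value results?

n3 (MAX): max(6, 2) = 6

6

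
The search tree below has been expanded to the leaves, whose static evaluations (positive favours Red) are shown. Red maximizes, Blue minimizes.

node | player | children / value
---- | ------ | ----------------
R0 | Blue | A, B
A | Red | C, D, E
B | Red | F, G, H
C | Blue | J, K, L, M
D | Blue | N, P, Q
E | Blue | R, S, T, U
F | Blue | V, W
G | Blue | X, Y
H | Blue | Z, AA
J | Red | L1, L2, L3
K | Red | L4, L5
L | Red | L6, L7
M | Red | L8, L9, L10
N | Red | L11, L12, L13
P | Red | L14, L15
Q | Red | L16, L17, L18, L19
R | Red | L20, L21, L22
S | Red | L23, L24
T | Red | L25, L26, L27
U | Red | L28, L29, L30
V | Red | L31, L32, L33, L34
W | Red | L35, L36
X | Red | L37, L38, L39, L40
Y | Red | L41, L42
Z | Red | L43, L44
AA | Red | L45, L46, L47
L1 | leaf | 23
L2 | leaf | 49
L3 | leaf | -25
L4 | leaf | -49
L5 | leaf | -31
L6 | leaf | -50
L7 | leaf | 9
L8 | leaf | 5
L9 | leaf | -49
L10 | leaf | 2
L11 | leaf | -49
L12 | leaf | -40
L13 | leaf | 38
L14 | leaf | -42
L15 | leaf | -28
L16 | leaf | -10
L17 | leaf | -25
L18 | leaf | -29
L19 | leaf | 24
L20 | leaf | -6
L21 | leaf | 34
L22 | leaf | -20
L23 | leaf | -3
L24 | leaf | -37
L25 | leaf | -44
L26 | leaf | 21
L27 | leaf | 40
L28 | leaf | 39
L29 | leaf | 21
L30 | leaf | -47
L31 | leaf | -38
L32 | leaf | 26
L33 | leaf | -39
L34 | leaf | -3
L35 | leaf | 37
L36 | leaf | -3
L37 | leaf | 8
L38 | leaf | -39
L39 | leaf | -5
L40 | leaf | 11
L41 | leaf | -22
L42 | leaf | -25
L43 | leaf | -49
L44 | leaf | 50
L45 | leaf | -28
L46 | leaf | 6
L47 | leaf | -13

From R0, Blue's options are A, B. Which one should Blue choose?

A

J (Red): max(23, 49, -25) = 49
K (Red): max(-49, -31) = -31
L (Red): max(-50, 9) = 9
M (Red): max(5, -49, 2) = 5
C (Blue): min(49, -31, 9, 5) = -31
N (Red): max(-49, -40, 38) = 38
P (Red): max(-42, -28) = -28
Q (Red): max(-10, -25, -29, 24) = 24
D (Blue): min(38, -28, 24) = -28
R (Red): max(-6, 34, -20) = 34
S (Red): max(-3, -37) = -3
T (Red): max(-44, 21, 40) = 40
U (Red): max(39, 21, -47) = 39
E (Blue): min(34, -3, 40, 39) = -3
A (Red): max(-31, -28, -3) = -3
V (Red): max(-38, 26, -39, -3) = 26
W (Red): max(37, -3) = 37
F (Blue): min(26, 37) = 26
X (Red): max(8, -39, -5, 11) = 11
Y (Red): max(-22, -25) = -22
G (Blue): min(11, -22) = -22
Z (Red): max(-49, 50) = 50
AA (Red): max(-28, 6, -13) = 6
H (Blue): min(50, 6) = 6
B (Red): max(26, -22, 6) = 26
R0 (Blue): min(-3, 26) = -3
Blue at R0 wants the lowest of {A=-3, B=26}, so chooses A.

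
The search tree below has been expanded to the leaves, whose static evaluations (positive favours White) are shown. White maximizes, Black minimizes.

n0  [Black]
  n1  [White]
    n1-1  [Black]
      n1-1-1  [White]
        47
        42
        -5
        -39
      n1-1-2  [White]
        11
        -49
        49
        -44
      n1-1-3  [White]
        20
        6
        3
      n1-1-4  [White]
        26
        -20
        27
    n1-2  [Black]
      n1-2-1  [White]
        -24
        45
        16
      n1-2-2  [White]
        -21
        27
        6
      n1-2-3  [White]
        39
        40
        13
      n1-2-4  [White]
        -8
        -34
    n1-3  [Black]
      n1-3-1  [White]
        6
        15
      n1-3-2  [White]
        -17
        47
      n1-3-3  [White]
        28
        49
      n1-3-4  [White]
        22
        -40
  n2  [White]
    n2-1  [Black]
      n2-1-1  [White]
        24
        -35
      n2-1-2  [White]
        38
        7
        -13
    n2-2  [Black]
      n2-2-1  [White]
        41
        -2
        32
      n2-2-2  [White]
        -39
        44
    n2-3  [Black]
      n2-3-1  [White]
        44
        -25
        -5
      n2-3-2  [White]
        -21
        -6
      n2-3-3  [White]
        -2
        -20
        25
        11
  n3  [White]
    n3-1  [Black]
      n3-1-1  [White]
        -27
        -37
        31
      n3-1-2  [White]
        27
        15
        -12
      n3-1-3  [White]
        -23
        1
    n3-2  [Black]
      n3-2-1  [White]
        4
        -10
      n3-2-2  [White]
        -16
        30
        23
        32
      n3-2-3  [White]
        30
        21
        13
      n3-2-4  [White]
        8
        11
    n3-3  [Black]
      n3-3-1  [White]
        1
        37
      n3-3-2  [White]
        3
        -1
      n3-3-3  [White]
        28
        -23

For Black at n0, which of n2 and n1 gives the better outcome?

n2-1-1 (White): max(24, -35) = 24
n2-1-2 (White): max(38, 7, -13) = 38
n2-1 (Black): min(24, 38) = 24
n2-2-1 (White): max(41, -2, 32) = 41
n2-2-2 (White): max(-39, 44) = 44
n2-2 (Black): min(41, 44) = 41
n2-3-1 (White): max(44, -25, -5) = 44
n2-3-2 (White): max(-21, -6) = -6
n2-3-3 (White): max(-2, -20, 25, 11) = 25
n2-3 (Black): min(44, -6, 25) = -6
n2 (White): max(24, 41, -6) = 41
n1-1-1 (White): max(47, 42, -5, -39) = 47
n1-1-2 (White): max(11, -49, 49, -44) = 49
n1-1-3 (White): max(20, 6, 3) = 20
n1-1-4 (White): max(26, -20, 27) = 27
n1-1 (Black): min(47, 49, 20, 27) = 20
n1-2-1 (White): max(-24, 45, 16) = 45
n1-2-2 (White): max(-21, 27, 6) = 27
n1-2-3 (White): max(39, 40, 13) = 40
n1-2-4 (White): max(-8, -34) = -8
n1-2 (Black): min(45, 27, 40, -8) = -8
n1-3-1 (White): max(6, 15) = 15
n1-3-2 (White): max(-17, 47) = 47
n1-3-3 (White): max(28, 49) = 49
n1-3-4 (White): max(22, -40) = 22
n1-3 (Black): min(15, 47, 49, 22) = 15
n1 (White): max(20, -8, 15) = 20
Black prefers the lower value; n2=41, n1=20. n1 is better since 20 < 41.

n1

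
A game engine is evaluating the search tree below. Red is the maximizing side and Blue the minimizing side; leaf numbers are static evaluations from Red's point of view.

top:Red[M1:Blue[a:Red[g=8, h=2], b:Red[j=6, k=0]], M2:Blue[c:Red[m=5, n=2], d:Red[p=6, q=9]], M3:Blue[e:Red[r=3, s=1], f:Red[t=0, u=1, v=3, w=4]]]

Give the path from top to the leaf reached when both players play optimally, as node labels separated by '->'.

a (Red): max(8, 2) = 8
b (Red): max(6, 0) = 6
M1 (Blue): min(8, 6) = 6
c (Red): max(5, 2) = 5
d (Red): max(6, 9) = 9
M2 (Blue): min(5, 9) = 5
e (Red): max(3, 1) = 3
f (Red): max(0, 1, 3, 4) = 4
M3 (Blue): min(3, 4) = 3
top (Red): max(6, 5, 3) = 6
At top, Red picks M1 (highest: 6).
At M1, Blue picks b (lowest: 6).
At b, Red picks j (highest: 6).
Terminal value 6.

top -> M1 -> b -> j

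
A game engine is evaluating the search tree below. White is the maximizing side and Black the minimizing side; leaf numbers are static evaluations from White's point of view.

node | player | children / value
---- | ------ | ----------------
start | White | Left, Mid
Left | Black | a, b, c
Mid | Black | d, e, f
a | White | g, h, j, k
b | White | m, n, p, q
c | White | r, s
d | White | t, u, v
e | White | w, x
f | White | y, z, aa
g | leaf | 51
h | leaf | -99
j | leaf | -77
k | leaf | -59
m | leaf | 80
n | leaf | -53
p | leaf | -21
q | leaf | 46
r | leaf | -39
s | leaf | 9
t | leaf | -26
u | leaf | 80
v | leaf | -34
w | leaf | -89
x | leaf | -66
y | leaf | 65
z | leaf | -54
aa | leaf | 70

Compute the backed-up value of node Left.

9

a (White): max(51, -99, -77, -59) = 51
b (White): max(80, -53, -21, 46) = 80
c (White): max(-39, 9) = 9
Left (Black): min(51, 80, 9) = 9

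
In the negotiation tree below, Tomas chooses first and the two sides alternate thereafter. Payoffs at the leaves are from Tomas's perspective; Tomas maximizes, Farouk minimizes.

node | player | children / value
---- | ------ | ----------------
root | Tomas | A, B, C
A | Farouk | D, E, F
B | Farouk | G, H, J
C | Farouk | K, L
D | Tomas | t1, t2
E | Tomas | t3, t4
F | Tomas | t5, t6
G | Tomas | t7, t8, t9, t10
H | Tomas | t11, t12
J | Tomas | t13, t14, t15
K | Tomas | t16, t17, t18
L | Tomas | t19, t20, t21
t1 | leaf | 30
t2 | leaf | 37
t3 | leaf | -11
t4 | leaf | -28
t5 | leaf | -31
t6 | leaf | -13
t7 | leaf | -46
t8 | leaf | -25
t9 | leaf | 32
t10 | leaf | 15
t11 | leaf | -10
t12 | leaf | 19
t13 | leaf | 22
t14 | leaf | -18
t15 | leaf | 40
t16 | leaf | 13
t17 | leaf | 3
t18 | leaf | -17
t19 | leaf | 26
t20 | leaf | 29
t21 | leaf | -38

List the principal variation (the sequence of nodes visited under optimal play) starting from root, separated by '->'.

D (Tomas): max(30, 37) = 37
E (Tomas): max(-11, -28) = -11
F (Tomas): max(-31, -13) = -13
A (Farouk): min(37, -11, -13) = -13
G (Tomas): max(-46, -25, 32, 15) = 32
H (Tomas): max(-10, 19) = 19
J (Tomas): max(22, -18, 40) = 40
B (Farouk): min(32, 19, 40) = 19
K (Tomas): max(13, 3, -17) = 13
L (Tomas): max(26, 29, -38) = 29
C (Farouk): min(13, 29) = 13
root (Tomas): max(-13, 19, 13) = 19
At root, Tomas picks B (highest: 19).
At B, Farouk picks H (lowest: 19).
At H, Tomas picks t12 (highest: 19).
Terminal value 19.

root -> B -> H -> t12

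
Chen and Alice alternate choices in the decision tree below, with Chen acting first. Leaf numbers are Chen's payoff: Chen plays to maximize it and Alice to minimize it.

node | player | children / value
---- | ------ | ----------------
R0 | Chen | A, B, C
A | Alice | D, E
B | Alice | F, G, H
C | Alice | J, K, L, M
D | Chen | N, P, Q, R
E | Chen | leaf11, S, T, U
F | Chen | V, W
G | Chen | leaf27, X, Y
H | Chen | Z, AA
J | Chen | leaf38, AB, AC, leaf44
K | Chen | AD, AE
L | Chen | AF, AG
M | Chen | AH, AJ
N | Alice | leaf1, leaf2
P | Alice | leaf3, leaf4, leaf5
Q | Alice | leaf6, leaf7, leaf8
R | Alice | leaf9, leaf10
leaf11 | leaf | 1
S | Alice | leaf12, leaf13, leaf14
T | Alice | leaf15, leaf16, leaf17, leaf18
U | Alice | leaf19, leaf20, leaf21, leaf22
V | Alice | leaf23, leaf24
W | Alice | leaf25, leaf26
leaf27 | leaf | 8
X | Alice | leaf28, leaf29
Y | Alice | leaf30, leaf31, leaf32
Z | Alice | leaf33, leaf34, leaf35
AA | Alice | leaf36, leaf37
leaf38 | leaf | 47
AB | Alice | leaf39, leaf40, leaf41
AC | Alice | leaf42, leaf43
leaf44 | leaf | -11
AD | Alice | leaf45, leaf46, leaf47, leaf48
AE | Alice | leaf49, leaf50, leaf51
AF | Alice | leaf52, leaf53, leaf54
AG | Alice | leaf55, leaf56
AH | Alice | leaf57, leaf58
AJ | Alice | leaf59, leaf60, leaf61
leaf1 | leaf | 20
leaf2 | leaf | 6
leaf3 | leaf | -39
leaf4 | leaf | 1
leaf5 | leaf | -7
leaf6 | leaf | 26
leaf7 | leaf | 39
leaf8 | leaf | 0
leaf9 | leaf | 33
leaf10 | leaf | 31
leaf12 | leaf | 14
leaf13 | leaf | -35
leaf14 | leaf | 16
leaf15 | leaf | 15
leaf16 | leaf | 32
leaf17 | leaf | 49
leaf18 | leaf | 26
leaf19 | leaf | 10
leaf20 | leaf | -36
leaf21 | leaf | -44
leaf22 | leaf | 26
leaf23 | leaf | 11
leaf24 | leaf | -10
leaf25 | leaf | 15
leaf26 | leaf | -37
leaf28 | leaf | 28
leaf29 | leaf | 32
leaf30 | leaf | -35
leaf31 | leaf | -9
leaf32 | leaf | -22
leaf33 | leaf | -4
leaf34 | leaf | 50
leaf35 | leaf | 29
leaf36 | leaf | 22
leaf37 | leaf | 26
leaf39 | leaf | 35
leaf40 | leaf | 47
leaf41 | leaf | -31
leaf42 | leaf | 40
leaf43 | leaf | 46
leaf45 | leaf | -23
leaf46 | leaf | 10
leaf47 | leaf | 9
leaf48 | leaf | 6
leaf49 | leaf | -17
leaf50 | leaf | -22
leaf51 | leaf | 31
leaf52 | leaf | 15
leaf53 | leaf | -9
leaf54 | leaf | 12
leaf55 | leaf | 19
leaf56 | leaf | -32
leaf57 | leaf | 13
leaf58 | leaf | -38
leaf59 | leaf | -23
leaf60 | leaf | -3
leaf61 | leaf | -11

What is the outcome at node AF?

-9

AF (Alice): min(15, -9, 12) = -9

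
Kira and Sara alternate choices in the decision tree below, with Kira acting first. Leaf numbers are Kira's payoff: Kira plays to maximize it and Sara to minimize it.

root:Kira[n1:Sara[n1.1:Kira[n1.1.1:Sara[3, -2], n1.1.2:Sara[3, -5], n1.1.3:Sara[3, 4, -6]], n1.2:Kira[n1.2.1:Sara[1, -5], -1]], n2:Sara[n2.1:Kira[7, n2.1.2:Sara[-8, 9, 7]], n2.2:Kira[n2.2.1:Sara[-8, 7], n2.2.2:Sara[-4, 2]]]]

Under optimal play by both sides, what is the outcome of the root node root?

-2

n1.1.1 (Sara): min(3, -2) = -2
n1.1.2 (Sara): min(3, -5) = -5
n1.1.3 (Sara): min(3, 4, -6) = -6
n1.1 (Kira): max(-2, -5, -6) = -2
n1.2.1 (Sara): min(1, -5) = -5
n1.2 (Kira): max(-5, -1) = -1
n1 (Sara): min(-2, -1) = -2
n2.1.2 (Sara): min(-8, 9, 7) = -8
n2.1 (Kira): max(7, -8) = 7
n2.2.1 (Sara): min(-8, 7) = -8
n2.2.2 (Sara): min(-4, 2) = -4
n2.2 (Kira): max(-8, -4) = -4
n2 (Sara): min(7, -4) = -4
root (Kira): max(-2, -4) = -2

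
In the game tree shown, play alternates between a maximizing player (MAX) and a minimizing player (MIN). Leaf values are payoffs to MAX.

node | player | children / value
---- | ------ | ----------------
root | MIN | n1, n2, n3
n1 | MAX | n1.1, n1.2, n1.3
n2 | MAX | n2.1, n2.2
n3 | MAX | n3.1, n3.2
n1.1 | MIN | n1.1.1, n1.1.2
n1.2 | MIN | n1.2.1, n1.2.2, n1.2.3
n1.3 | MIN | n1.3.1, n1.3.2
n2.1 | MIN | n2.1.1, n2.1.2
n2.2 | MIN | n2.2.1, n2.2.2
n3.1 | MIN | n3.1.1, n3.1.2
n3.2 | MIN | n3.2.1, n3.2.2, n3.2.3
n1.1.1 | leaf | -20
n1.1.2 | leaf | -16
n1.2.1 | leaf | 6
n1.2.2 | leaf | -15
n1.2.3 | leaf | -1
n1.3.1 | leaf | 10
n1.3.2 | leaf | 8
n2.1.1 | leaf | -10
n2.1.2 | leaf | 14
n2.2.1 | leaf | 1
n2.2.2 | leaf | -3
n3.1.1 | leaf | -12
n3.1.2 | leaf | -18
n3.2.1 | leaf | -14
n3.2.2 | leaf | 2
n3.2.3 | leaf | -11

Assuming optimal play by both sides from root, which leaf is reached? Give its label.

n3.2.1

n1.1 (MIN): min(-20, -16) = -20
n1.2 (MIN): min(6, -15, -1) = -15
n1.3 (MIN): min(10, 8) = 8
n1 (MAX): max(-20, -15, 8) = 8
n2.1 (MIN): min(-10, 14) = -10
n2.2 (MIN): min(1, -3) = -3
n2 (MAX): max(-10, -3) = -3
n3.1 (MIN): min(-12, -18) = -18
n3.2 (MIN): min(-14, 2, -11) = -14
n3 (MAX): max(-18, -14) = -14
root (MIN): min(8, -3, -14) = -14
At root, MIN picks n3 (lowest: -14).
At n3, MAX picks n3.2 (highest: -14).
At n3.2, MIN picks n3.2.1 (lowest: -14).
Terminal value -14.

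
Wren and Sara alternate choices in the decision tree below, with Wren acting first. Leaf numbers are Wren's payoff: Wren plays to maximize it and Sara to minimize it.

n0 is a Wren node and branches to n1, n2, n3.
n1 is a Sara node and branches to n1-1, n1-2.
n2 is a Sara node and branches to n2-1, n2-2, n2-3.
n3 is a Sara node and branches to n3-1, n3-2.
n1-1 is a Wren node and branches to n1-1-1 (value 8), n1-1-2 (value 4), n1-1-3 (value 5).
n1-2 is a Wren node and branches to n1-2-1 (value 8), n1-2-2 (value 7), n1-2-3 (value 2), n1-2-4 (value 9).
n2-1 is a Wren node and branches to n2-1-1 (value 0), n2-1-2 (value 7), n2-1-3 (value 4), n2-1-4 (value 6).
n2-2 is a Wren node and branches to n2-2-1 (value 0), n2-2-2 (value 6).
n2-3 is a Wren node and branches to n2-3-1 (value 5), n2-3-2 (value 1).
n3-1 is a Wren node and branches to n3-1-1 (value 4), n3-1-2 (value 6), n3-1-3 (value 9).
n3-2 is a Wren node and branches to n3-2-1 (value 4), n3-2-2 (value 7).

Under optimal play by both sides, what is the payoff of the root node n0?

n1-1 (Wren): max(8, 4, 5) = 8
n1-2 (Wren): max(8, 7, 2, 9) = 9
n1 (Sara): min(8, 9) = 8
n2-1 (Wren): max(0, 7, 4, 6) = 7
n2-2 (Wren): max(0, 6) = 6
n2-3 (Wren): max(5, 1) = 5
n2 (Sara): min(7, 6, 5) = 5
n3-1 (Wren): max(4, 6, 9) = 9
n3-2 (Wren): max(4, 7) = 7
n3 (Sara): min(9, 7) = 7
n0 (Wren): max(8, 5, 7) = 8

8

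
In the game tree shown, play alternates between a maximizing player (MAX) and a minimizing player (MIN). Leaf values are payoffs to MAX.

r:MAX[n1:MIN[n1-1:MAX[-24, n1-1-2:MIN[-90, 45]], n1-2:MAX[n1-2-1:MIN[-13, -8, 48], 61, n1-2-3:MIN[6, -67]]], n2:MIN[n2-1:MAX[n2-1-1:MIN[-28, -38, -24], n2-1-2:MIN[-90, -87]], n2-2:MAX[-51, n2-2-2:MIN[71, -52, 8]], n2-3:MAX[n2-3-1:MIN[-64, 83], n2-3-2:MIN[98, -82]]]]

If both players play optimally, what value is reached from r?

-24

n1-1-2 (MIN): min(-90, 45) = -90
n1-1 (MAX): max(-24, -90) = -24
n1-2-1 (MIN): min(-13, -8, 48) = -13
n1-2-3 (MIN): min(6, -67) = -67
n1-2 (MAX): max(-13, 61, -67) = 61
n1 (MIN): min(-24, 61) = -24
n2-1-1 (MIN): min(-28, -38, -24) = -38
n2-1-2 (MIN): min(-90, -87) = -90
n2-1 (MAX): max(-38, -90) = -38
n2-2-2 (MIN): min(71, -52, 8) = -52
n2-2 (MAX): max(-51, -52) = -51
n2-3-1 (MIN): min(-64, 83) = -64
n2-3-2 (MIN): min(98, -82) = -82
n2-3 (MAX): max(-64, -82) = -64
n2 (MIN): min(-38, -51, -64) = -64
r (MAX): max(-24, -64) = -24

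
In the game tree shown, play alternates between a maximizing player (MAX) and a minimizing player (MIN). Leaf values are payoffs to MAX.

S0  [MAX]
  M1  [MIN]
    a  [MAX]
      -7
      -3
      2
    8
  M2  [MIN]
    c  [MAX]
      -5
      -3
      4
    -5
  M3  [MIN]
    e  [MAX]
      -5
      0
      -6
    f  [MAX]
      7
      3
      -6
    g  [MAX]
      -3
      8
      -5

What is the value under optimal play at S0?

a (MAX): max(-7, -3, 2) = 2
M1 (MIN): min(2, 8) = 2
c (MAX): max(-5, -3, 4) = 4
M2 (MIN): min(4, -5) = -5
e (MAX): max(-5, 0, -6) = 0
f (MAX): max(7, 3, -6) = 7
g (MAX): max(-3, 8, -5) = 8
M3 (MIN): min(0, 7, 8) = 0
S0 (MAX): max(2, -5, 0) = 2

2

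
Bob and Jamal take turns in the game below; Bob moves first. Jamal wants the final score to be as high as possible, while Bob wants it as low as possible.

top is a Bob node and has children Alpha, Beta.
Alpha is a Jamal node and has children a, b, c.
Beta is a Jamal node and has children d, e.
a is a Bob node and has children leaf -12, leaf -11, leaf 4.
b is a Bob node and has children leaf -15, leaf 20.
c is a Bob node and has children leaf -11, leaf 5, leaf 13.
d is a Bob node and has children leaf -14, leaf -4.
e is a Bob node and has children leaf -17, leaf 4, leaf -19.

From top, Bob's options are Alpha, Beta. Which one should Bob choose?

Beta

a (Bob): min(-12, -11, 4) = -12
b (Bob): min(-15, 20) = -15
c (Bob): min(-11, 5, 13) = -11
Alpha (Jamal): max(-12, -15, -11) = -11
d (Bob): min(-14, -4) = -14
e (Bob): min(-17, 4, -19) = -19
Beta (Jamal): max(-14, -19) = -14
top (Bob): min(-11, -14) = -14
Bob at top wants the lowest of {Alpha=-11, Beta=-14}, so chooses Beta.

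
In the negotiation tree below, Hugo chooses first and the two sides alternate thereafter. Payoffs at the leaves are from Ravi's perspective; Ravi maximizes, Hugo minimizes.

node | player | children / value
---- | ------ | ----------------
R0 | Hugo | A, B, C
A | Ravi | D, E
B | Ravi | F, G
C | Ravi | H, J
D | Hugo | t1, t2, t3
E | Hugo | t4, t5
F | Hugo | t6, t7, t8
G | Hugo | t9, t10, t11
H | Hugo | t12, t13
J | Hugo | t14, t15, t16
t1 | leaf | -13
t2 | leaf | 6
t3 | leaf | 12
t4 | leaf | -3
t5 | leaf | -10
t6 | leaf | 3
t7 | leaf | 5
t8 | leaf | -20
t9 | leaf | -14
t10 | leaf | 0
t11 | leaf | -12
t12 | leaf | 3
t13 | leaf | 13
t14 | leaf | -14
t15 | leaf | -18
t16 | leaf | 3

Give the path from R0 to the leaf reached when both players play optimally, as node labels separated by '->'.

D (Hugo): min(-13, 6, 12) = -13
E (Hugo): min(-3, -10) = -10
A (Ravi): max(-13, -10) = -10
F (Hugo): min(3, 5, -20) = -20
G (Hugo): min(-14, 0, -12) = -14
B (Ravi): max(-20, -14) = -14
H (Hugo): min(3, 13) = 3
J (Hugo): min(-14, -18, 3) = -18
C (Ravi): max(3, -18) = 3
R0 (Hugo): min(-10, -14, 3) = -14
At R0, Hugo picks B (lowest: -14).
At B, Ravi picks G (highest: -14).
At G, Hugo picks t9 (lowest: -14).
Terminal value -14.

R0 -> B -> G -> t9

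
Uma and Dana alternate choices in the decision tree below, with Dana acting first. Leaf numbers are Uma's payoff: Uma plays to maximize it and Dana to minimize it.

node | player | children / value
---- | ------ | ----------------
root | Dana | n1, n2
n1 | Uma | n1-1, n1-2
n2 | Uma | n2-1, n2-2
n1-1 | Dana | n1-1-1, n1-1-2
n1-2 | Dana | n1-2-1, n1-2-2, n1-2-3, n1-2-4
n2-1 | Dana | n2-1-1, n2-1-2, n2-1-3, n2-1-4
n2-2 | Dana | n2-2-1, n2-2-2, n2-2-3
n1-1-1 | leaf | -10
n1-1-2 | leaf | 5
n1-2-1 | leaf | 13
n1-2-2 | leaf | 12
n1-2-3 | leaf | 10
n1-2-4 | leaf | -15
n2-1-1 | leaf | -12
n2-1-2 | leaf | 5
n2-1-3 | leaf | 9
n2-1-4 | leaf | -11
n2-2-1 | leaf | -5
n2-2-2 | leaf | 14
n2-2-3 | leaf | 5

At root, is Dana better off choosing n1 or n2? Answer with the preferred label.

n1-1 (Dana): min(-10, 5) = -10
n1-2 (Dana): min(13, 12, 10, -15) = -15
n1 (Uma): max(-10, -15) = -10
n2-1 (Dana): min(-12, 5, 9, -11) = -12
n2-2 (Dana): min(-5, 14, 5) = -5
n2 (Uma): max(-12, -5) = -5
Dana prefers the lower value; n1=-10, n2=-5. n1 is better since -10 < -5.

n1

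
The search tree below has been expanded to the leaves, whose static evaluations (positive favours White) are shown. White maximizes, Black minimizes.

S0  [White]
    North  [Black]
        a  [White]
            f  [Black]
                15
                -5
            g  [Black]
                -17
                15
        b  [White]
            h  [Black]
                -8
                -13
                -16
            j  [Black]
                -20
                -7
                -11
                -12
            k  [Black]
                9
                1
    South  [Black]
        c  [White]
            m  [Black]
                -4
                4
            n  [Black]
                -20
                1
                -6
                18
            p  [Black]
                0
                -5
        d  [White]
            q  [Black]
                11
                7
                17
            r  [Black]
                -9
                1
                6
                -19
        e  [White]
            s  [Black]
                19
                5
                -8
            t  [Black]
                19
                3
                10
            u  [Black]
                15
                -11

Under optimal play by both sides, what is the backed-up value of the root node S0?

f (Black): min(15, -5) = -5
g (Black): min(-17, 15) = -17
a (White): max(-5, -17) = -5
h (Black): min(-8, -13, -16) = -16
j (Black): min(-20, -7, -11, -12) = -20
k (Black): min(9, 1) = 1
b (White): max(-16, -20, 1) = 1
North (Black): min(-5, 1) = -5
m (Black): min(-4, 4) = -4
n (Black): min(-20, 1, -6, 18) = -20
p (Black): min(0, -5) = -5
c (White): max(-4, -20, -5) = -4
q (Black): min(11, 7, 17) = 7
r (Black): min(-9, 1, 6, -19) = -19
d (White): max(7, -19) = 7
s (Black): min(19, 5, -8) = -8
t (Black): min(19, 3, 10) = 3
u (Black): min(15, -11) = -11
e (White): max(-8, 3, -11) = 3
South (Black): min(-4, 7, 3) = -4
S0 (White): max(-5, -4) = -4

-4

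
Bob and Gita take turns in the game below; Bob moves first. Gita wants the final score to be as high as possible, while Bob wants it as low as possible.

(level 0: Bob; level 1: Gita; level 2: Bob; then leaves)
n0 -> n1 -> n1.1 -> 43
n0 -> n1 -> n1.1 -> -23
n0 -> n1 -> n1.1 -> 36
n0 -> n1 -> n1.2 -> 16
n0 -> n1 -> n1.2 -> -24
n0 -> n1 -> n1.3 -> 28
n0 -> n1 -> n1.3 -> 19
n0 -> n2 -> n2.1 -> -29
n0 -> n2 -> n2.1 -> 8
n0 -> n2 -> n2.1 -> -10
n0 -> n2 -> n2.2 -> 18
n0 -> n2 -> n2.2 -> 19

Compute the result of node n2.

18

n2.1 (Bob): min(-29, 8, -10) = -29
n2.2 (Bob): min(18, 19) = 18
n2 (Gita): max(-29, 18) = 18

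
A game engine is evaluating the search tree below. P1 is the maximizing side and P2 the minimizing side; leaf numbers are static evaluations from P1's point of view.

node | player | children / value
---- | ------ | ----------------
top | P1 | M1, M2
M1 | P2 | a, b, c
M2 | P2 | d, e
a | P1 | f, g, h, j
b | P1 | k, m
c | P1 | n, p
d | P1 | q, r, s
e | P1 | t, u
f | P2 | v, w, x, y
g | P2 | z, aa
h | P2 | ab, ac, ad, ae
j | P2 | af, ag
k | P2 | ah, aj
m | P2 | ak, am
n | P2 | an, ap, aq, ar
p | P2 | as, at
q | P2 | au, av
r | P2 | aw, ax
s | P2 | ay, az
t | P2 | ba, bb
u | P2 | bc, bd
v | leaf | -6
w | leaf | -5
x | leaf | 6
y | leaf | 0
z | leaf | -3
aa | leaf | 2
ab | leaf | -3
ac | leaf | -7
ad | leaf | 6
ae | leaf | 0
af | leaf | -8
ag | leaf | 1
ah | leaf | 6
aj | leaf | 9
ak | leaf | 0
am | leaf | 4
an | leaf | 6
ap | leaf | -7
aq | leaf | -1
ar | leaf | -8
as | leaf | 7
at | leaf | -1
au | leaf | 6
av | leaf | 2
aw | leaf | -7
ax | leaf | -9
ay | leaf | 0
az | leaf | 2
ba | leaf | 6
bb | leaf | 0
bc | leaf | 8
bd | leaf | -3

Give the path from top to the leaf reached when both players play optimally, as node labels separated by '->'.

top -> M2 -> e -> t -> bb

f (P2): min(-6, -5, 6, 0) = -6
g (P2): min(-3, 2) = -3
h (P2): min(-3, -7, 6, 0) = -7
j (P2): min(-8, 1) = -8
a (P1): max(-6, -3, -7, -8) = -3
k (P2): min(6, 9) = 6
m (P2): min(0, 4) = 0
b (P1): max(6, 0) = 6
n (P2): min(6, -7, -1, -8) = -8
p (P2): min(7, -1) = -1
c (P1): max(-8, -1) = -1
M1 (P2): min(-3, 6, -1) = -3
q (P2): min(6, 2) = 2
r (P2): min(-7, -9) = -9
s (P2): min(0, 2) = 0
d (P1): max(2, -9, 0) = 2
t (P2): min(6, 0) = 0
u (P2): min(8, -3) = -3
e (P1): max(0, -3) = 0
M2 (P2): min(2, 0) = 0
top (P1): max(-3, 0) = 0
At top, P1 picks M2 (highest: 0).
At M2, P2 picks e (lowest: 0).
At e, P1 picks t (highest: 0).
At t, P2 picks bb (lowest: 0).
Terminal value 0.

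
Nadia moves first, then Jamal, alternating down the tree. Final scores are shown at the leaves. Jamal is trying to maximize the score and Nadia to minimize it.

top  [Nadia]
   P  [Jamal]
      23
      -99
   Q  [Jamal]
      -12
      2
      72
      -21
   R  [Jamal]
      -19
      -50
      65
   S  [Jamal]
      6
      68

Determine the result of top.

23

P (Jamal): max(23, -99) = 23
Q (Jamal): max(-12, 2, 72, -21) = 72
R (Jamal): max(-19, -50, 65) = 65
S (Jamal): max(6, 68) = 68
top (Nadia): min(23, 72, 65, 68) = 23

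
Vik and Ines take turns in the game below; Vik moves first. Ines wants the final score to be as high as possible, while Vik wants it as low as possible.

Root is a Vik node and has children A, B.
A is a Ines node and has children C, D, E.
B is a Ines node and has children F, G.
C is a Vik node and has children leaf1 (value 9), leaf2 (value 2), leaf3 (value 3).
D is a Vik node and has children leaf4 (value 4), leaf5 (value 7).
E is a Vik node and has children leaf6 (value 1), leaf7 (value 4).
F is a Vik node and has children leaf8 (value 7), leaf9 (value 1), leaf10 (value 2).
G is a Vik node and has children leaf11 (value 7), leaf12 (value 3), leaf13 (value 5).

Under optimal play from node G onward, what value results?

3

G (Vik): min(7, 3, 5) = 3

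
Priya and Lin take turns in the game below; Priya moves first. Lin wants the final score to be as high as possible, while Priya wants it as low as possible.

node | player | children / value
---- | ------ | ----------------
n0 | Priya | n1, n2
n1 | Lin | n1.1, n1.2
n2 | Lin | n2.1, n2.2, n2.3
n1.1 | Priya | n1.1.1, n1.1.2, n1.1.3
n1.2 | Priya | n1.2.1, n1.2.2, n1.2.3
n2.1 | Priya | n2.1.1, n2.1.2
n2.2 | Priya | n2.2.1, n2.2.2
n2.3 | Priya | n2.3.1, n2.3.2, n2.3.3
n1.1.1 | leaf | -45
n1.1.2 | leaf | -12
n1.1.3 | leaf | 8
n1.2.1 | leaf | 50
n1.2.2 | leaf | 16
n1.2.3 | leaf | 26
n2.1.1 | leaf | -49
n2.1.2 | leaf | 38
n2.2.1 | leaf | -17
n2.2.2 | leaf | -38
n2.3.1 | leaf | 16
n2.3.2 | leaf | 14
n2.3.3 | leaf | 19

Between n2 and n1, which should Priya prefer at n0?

n2

n2.1 (Priya): min(-49, 38) = -49
n2.2 (Priya): min(-17, -38) = -38
n2.3 (Priya): min(16, 14, 19) = 14
n2 (Lin): max(-49, -38, 14) = 14
n1.1 (Priya): min(-45, -12, 8) = -45
n1.2 (Priya): min(50, 16, 26) = 16
n1 (Lin): max(-45, 16) = 16
Priya prefers the lower value; n2=14, n1=16. n2 is better since 14 < 16.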